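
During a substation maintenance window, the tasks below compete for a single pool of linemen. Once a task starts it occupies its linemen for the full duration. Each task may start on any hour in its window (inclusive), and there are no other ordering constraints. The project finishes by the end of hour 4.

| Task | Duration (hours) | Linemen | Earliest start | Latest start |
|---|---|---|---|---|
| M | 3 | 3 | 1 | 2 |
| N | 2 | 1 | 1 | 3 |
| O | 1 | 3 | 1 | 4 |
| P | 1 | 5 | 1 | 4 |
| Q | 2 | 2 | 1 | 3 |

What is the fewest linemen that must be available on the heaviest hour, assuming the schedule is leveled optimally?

6

Early-start (M@1, N@1, O@1, P@1, Q@1) gives peak 14: h1:14  h2:6  h3:3  h4:0.
Shift O→3, P→4.
Schedule M@1, N@1, O@3, P@4, Q@1: h1:6  h2:6  h3:6  h4:5 — peak 6.
Total lineman-hours = 23 over 4 hours ⇒ peak ≥ ⌈23/4⌉ = 6, so 6 is optimal.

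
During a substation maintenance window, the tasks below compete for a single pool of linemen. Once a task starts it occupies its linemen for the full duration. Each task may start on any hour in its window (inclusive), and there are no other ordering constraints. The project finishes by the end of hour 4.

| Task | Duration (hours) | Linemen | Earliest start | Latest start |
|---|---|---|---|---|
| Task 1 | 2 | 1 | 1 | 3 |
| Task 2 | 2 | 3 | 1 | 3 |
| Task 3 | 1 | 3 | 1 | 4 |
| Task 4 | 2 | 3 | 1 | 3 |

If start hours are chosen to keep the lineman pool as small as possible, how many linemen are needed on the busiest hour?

6

Early-start (Task 1@1, Task 2@1, Task 3@1, Task 4@1) gives peak 10: h1:10  h2:7  h3:0  h4:0.
Shift Task 3→3, Task 4→3.
Schedule Task 1@1, Task 2@1, Task 3@3, Task 4@3: h1:4  h2:4  h3:6  h4:3 — peak 6.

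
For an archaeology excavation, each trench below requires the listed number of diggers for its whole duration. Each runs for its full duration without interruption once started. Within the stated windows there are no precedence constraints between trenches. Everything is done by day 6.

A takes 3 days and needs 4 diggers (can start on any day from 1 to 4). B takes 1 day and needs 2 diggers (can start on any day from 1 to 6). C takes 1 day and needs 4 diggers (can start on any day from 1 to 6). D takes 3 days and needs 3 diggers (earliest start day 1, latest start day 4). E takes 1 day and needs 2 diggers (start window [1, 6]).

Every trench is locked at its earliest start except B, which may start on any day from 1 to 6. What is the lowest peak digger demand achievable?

B@1: d1:15  d2:7  d3:7  d4:0  d5:0  d6:0 → peak 15
B@2: d1:13  d2:9  d3:7  d4:0  d5:0  d6:0 → peak 13
B@3: d1:13  d2:7  d3:9  d4:0  d5:0  d6:0 → peak 13
B@4: d1:13  d2:7  d3:7  d4:2  d5:0  d6:0 → peak 13
B@5: d1:13  d2:7  d3:7  d4:0  d5:2  d6:0 → peak 13
B@6: d1:13  d2:7  d3:7  d4:0  d5:0  d6:2 → peak 13
Best is B@2, peak 13.

13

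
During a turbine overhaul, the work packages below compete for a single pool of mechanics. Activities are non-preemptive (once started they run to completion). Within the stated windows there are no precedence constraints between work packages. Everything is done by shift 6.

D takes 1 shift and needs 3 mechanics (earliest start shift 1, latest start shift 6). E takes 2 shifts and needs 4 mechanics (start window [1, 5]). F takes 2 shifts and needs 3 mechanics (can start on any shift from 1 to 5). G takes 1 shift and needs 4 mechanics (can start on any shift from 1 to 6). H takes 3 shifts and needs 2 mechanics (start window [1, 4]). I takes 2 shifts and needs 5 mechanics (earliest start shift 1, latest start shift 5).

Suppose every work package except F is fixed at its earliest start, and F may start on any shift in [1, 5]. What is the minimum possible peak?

18

F@1: s1:21  s2:14  s3:2  s4:0  s5:0  s6:0 → peak 21
F@2: s1:18  s2:14  s3:5  s4:0  s5:0  s6:0 → peak 18
F@3: s1:18  s2:11  s3:5  s4:3  s5:0  s6:0 → peak 18
F@4: s1:18  s2:11  s3:2  s4:3  s5:3  s6:0 → peak 18
F@5: s1:18  s2:11  s3:2  s4:0  s5:3  s6:3 → peak 18
Best is F@2, peak 18.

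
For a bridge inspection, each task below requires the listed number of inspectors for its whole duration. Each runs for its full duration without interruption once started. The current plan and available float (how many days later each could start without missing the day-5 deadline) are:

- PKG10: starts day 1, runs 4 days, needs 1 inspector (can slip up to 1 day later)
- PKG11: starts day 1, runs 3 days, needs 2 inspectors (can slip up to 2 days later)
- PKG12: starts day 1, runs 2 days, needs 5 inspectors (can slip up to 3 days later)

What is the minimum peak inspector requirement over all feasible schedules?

6

Early-start (PKG10@1, PKG11@1, PKG12@1) gives peak 8: d1:8  d2:8  d3:3  d4:1  d5:0.
Shift PKG12→4.
Schedule PKG10@1, PKG11@1, PKG12@4: d1:3  d2:3  d3:3  d4:6  d5:5 — peak 6.
No arrangement of the 24 feasible schedules does better.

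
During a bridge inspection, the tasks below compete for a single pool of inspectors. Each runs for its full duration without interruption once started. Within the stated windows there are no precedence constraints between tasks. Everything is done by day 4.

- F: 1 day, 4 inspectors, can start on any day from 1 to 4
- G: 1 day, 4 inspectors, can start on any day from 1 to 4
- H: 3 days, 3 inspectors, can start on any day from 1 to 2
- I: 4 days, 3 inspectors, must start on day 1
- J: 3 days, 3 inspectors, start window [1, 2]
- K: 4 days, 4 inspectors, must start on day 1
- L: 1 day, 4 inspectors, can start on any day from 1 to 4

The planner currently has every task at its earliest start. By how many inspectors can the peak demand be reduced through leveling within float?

8

Early-start peak: d1:25  d2:13  d3:13  d4:7 ⇒ 25.
Leveled (F@1, G@1, H@2, I@1, J@2, K@1, L@2): d1:15  d2:17  d3:13  d4:13 ⇒ 17.
Reduction 25 − 17 = 8.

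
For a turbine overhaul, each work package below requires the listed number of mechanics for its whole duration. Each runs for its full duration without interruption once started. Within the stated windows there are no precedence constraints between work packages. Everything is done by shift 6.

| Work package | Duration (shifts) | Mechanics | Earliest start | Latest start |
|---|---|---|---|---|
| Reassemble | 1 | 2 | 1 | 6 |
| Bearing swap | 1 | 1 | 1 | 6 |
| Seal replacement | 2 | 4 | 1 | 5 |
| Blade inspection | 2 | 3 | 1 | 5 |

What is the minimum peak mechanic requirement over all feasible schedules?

Early-start (Reassemble@1, Bearing swap@1, Seal replacement@1, Blade inspection@1) gives peak 10: s1:10  s2:7  s3:0  s4:0  s5:0  s6:0.
Shift Seal replacement→2, Blade inspection→4.
Schedule Reassemble@1, Bearing swap@1, Seal replacement@2, Blade inspection@4: s1:3  s2:4  s3:4  s4:3  s5:3  s6:0 — peak 4.

4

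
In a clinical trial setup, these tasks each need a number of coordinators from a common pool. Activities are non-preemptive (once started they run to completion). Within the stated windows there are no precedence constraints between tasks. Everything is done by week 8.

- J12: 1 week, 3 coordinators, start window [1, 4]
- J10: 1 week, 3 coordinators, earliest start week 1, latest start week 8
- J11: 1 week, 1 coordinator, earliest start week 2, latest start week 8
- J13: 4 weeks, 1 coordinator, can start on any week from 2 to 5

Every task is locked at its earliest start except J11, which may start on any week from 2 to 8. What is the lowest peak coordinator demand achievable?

J11@2: w1:6  w2:2  w3:1  w4:1  w5:1  w6:0  w7:0  w8:0 → peak 6
J11@3: w1:6  w2:1  w3:2  w4:1  w5:1  w6:0  w7:0  w8:0 → peak 6
J11@4: w1:6  w2:1  w3:1  w4:2  w5:1  w6:0  w7:0  w8:0 → peak 6
J11@5: w1:6  w2:1  w3:1  w4:1  w5:2  w6:0  w7:0  w8:0 → peak 6
J11@6: w1:6  w2:1  w3:1  w4:1  w5:1  w6:1  w7:0  w8:0 → peak 6
J11@7: w1:6  w2:1  w3:1  w4:1  w5:1  w6:0  w7:1  w8:0 → peak 6
J11@8: w1:6  w2:1  w3:1  w4:1  w5:1  w6:0  w7:0  w8:1 → peak 6
Best is J11@2, peak 6.

6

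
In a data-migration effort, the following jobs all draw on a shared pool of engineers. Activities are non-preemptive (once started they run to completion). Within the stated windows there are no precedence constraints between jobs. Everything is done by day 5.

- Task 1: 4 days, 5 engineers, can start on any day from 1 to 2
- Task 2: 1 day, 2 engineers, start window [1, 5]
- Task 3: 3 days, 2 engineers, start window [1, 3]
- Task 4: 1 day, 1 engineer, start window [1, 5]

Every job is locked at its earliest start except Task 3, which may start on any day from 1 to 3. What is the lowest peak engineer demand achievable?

8

Task 3@1: d1:10  d2:7  d3:7  d4:5  d5:0 → peak 10
Task 3@2: d1:8  d2:7  d3:7  d4:7  d5:0 → peak 8
Task 3@3: d1:8  d2:5  d3:7  d4:7  d5:2 → peak 8
Best is Task 3@2, peak 8.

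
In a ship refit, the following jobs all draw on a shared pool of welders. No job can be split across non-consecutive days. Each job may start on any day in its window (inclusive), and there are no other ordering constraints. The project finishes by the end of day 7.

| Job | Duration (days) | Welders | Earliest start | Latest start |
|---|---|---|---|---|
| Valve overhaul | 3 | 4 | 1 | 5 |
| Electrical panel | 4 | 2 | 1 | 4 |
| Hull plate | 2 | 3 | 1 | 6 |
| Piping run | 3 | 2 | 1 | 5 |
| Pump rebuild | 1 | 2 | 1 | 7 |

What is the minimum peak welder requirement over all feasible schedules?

Early-start (Valve overhaul@1, Electrical panel@1, Hull plate@1, Piping run@1, Pump rebuild@1) gives peak 13: d1:13  d2:11  d3:8  d4:2  d5:0  d6:0  d7:0.
Shift Hull plate→4, Piping run→5, Pump rebuild→6.
Schedule Valve overhaul@1, Electrical panel@1, Hull plate@4, Piping run@5, Pump rebuild@6: d1:6  d2:6  d3:6  d4:5  d5:5  d6:4  d7:2 — peak 6.

6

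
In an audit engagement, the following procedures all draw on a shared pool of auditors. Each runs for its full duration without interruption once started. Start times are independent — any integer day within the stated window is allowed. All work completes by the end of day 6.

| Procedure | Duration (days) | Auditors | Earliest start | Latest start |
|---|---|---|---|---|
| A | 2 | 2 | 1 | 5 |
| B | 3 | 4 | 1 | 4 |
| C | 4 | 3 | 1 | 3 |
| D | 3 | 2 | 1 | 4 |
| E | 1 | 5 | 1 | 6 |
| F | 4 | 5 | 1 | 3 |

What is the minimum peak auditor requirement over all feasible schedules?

Early-start (A@1, B@1, C@1, D@1, E@1, F@1) gives peak 21: d1:21  d2:16  d3:14  d4:8  d5:0  d6:0.
Shift D→4, E→5, F→3.
Schedule A@1, B@1, C@1, D@4, E@5, F@3: d1:9  d2:9  d3:12  d4:10  d5:12  d6:7 — peak 12.

12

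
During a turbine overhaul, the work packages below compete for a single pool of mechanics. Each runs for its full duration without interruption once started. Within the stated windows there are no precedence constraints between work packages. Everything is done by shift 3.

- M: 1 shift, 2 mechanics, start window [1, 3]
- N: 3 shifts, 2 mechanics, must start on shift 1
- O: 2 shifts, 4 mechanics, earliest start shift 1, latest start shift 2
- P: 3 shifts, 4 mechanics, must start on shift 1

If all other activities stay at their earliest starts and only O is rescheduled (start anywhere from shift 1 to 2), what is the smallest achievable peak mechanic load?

10

O@1: s1:12  s2:10  s3:6 → peak 12
O@2: s1:8  s2:10  s3:10 → peak 10
Best is O@2, peak 10.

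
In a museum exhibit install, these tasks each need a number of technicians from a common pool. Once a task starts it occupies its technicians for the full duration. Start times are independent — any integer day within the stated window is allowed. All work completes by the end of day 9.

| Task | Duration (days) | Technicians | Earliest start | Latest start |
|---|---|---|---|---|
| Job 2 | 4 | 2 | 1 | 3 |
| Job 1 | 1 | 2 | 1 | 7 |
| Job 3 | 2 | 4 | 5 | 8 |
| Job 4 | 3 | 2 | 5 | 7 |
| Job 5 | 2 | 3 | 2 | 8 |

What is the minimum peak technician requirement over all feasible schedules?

5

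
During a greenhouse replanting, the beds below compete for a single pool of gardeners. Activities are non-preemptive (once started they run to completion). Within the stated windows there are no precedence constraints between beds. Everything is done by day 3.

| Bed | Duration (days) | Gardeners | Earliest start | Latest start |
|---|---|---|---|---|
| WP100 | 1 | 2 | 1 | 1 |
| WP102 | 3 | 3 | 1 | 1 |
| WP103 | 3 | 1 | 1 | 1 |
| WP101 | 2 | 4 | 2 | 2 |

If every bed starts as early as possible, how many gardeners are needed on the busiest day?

8

Early-start schedule: WP100@1, WP102@1, WP103@1, WP101@2.
Load per day: day 1: 6, day 2: 8, day 3: 8.
Peak is 8.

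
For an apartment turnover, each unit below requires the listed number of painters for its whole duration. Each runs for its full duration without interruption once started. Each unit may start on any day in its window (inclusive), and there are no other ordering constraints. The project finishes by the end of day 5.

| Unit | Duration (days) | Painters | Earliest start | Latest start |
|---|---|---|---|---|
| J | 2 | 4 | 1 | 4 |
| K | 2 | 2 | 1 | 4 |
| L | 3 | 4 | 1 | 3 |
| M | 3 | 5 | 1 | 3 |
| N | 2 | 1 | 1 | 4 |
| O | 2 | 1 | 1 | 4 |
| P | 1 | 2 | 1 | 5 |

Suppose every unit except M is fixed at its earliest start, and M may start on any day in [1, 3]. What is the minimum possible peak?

14

M@1: d1:19  d2:17  d3:9  d4:0  d5:0 → peak 19
M@2: d1:14  d2:17  d3:9  d4:5  d5:0 → peak 17
M@3: d1:14  d2:12  d3:9  d4:5  d5:5 → peak 14
Best is M@3, peak 14.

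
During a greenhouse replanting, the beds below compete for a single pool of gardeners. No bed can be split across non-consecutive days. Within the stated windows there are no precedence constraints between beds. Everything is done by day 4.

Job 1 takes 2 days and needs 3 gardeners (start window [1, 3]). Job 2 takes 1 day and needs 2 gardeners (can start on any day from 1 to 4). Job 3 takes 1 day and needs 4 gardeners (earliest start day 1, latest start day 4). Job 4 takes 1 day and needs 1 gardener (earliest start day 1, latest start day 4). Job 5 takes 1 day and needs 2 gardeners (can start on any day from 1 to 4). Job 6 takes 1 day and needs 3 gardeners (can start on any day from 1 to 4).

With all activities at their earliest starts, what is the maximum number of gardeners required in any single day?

Early-start schedule: Job 1@1, Job 2@1, Job 3@1, Job 4@1, Job 5@1, Job 6@1.
Load per day: day 1: 15, day 2: 3, day 3: 0, day 4: 0.
Peak is 15.

15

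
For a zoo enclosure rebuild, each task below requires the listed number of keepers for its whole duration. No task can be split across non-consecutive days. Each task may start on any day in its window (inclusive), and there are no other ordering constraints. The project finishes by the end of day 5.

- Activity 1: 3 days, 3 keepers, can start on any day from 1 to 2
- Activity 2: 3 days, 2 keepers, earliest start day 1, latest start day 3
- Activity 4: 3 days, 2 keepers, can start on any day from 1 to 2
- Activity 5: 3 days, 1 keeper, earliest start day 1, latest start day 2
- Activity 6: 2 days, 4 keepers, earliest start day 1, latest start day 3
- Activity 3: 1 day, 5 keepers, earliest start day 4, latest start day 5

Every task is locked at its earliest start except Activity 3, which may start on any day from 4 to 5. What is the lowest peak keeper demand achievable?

12

Activity 3@4: d1:12  d2:12  d3:8  d4:5  d5:0 → peak 12
Activity 3@5: d1:12  d2:12  d3:8  d4:0  d5:5 → peak 12
Best is Activity 3@4, peak 12.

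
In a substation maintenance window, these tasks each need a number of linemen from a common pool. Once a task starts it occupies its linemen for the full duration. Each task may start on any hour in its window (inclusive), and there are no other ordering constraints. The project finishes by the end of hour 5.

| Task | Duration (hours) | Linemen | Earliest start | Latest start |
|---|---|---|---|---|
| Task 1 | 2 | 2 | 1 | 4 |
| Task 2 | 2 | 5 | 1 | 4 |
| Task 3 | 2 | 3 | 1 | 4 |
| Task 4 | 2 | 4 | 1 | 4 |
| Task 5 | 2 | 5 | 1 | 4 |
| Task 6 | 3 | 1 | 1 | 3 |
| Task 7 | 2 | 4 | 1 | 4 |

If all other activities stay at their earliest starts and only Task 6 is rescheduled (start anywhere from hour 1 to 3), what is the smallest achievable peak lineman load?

23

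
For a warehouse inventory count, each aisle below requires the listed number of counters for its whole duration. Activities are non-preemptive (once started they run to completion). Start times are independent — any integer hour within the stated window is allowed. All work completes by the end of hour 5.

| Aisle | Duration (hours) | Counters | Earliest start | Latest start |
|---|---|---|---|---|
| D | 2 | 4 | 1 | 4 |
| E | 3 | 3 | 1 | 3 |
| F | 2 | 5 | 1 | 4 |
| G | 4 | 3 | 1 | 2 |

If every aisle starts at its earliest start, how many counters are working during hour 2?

At early start, hour 2 has: D, E, F, G.
Demand: 4 + 3 + 5 + 3 = 15.

15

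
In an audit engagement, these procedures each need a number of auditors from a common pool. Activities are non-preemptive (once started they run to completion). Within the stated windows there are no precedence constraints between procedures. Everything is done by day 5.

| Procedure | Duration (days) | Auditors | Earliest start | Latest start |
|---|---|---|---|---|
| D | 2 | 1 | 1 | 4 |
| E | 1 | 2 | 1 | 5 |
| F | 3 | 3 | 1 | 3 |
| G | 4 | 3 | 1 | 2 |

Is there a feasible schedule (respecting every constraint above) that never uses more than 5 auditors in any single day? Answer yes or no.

no

The minimum achievable peak is 6; 5 < 6, so no feasible schedule stays within the cap.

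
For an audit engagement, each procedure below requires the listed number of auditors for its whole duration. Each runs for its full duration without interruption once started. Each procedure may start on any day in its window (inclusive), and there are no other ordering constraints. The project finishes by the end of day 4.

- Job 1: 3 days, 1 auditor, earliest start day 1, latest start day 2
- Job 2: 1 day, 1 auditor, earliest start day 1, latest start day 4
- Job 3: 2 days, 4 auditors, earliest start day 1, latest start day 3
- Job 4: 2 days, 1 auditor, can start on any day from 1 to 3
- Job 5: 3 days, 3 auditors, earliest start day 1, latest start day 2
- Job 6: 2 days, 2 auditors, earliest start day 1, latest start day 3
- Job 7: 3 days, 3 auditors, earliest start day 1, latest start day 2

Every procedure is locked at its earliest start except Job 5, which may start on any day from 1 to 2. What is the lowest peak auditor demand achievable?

Job 5@1: d1:15  d2:14  d3:7  d4:0 → peak 15
Job 5@2: d1:12  d2:14  d3:7  d4:3 → peak 14
Best is Job 5@2, peak 14.

14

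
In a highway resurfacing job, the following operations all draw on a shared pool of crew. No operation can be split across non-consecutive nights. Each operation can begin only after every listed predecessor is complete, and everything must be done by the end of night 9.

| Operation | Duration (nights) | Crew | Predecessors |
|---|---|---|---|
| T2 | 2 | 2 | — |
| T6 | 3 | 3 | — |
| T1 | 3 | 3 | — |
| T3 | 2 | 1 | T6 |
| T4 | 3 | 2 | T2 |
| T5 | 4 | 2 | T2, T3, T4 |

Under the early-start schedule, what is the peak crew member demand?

Early-start schedule: T2@1, T6@1, T1@1, T3@4, T4@3, T5@6.
Load per night: night 1: 8, night 2: 8, night 3: 8, night 4: 3, night 5: 3, night 6: 2, night 7: 2, night 8: 2, night 9: 2.
Peak is 8.

8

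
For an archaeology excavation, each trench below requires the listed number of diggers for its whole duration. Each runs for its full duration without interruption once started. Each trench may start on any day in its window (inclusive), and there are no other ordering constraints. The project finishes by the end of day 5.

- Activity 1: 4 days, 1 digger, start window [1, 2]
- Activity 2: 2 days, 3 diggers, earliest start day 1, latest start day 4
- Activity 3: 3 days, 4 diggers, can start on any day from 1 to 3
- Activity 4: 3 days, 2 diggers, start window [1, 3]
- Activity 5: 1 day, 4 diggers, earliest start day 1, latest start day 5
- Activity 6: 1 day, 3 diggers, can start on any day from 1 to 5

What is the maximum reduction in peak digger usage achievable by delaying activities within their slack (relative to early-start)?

Early-start peak: d1:17  d2:10  d3:7  d4:1  d5:0 ⇒ 17.
Leveled (Activity 1@1, Activity 2@4, Activity 3@1, Activity 4@1, Activity 5@5, Activity 6@4): d1:7  d2:7  d3:7  d4:7  d5:7 ⇒ 7.
Reduction 17 − 7 = 10.

10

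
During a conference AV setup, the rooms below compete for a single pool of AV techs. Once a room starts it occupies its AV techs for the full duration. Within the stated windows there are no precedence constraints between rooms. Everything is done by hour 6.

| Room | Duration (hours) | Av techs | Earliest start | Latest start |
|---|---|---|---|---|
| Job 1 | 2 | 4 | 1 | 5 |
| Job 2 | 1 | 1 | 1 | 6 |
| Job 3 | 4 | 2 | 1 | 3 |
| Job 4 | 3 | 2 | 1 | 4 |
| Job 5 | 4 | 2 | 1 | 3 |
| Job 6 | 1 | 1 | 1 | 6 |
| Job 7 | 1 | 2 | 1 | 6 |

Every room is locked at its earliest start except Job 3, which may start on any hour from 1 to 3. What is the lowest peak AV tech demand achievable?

12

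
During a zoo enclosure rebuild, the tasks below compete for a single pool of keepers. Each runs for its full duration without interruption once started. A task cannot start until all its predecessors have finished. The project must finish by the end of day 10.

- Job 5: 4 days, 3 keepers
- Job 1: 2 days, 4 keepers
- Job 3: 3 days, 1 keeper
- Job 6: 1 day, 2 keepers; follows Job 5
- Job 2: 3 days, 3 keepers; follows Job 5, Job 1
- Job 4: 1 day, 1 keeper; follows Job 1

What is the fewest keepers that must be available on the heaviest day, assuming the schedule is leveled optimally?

Early-start (Job 5@1, Job 1@1, Job 3@1, Job 6@5, Job 2@5, Job 4@3) gives peak 8: d1:8  d2:8  d3:5  d4:3  d5:5  d6:3  d7:3  d8:0  d9:0  d10:0.
Shift Job 1→5, Job 6→7, Job 2→8, Job 4→7.
Schedule Job 5@1, Job 1@5, Job 3@1, Job 6@7, Job 2@8, Job 4@7: d1:4  d2:4  d3:4  d4:3  d5:4  d6:4  d7:3  d8:3  d9:3  d10:3 — peak 4.
Total keeper-days = 35 over 10 days ⇒ peak ≥ ⌈35/10⌉ = 4, so 4 is optimal.

4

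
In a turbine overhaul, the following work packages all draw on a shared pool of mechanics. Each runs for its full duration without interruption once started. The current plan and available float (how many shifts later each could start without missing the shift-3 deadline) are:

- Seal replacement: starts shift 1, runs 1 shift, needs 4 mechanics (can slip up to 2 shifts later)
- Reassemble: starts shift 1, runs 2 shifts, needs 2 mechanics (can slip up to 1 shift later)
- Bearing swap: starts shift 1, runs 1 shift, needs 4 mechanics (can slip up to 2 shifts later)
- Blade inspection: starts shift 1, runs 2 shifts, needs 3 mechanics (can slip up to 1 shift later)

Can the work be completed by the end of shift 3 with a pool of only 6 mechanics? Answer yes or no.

The minimum achievable peak is 7; 6 < 7, so no feasible schedule stays within the cap.

no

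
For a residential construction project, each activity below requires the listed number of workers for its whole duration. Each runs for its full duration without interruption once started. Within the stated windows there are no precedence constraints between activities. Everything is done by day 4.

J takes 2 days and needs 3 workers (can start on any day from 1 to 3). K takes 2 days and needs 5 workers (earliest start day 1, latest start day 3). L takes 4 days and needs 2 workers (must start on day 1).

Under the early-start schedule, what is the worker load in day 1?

At early start, day 1 has: J, K, L.
Demand: 3 + 5 + 2 = 10.

10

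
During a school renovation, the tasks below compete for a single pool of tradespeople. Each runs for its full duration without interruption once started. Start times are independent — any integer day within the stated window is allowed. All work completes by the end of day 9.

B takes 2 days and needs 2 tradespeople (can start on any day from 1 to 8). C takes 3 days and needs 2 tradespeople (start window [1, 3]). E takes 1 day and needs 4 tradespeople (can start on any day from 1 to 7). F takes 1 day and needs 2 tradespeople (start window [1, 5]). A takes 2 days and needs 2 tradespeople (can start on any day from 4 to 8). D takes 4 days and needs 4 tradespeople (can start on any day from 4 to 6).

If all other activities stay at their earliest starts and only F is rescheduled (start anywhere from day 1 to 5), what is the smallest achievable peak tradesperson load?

8

F@1: d1:10  d2:4  d3:2  d4:6  d5:6  d6:4  d7:4  d8:0  d9:0 → peak 10
F@2: d1:8  d2:6  d3:2  d4:6  d5:6  d6:4  d7:4  d8:0  d9:0 → peak 8
F@3: d1:8  d2:4  d3:4  d4:6  d5:6  d6:4  d7:4  d8:0  d9:0 → peak 8
F@4: d1:8  d2:4  d3:2  d4:8  d5:6  d6:4  d7:4  d8:0  d9:0 → peak 8
F@5: d1:8  d2:4  d3:2  d4:6  d5:8  d6:4  d7:4  d8:0  d9:0 → peak 8
Best is F@2, peak 8.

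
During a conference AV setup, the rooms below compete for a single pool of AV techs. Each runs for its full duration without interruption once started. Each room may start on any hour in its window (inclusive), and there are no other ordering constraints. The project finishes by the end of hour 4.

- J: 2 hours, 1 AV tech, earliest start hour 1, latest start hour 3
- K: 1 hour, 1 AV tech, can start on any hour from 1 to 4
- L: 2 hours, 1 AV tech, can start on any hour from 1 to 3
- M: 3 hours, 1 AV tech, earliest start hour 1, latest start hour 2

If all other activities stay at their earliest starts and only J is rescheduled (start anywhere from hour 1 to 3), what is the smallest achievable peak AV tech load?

J@1: h1:4  h2:3  h3:1  h4:0 → peak 4
J@2: h1:3  h2:3  h3:2  h4:0 → peak 3
J@3: h1:3  h2:2  h3:2  h4:1 → peak 3
Best is J@2, peak 3.

3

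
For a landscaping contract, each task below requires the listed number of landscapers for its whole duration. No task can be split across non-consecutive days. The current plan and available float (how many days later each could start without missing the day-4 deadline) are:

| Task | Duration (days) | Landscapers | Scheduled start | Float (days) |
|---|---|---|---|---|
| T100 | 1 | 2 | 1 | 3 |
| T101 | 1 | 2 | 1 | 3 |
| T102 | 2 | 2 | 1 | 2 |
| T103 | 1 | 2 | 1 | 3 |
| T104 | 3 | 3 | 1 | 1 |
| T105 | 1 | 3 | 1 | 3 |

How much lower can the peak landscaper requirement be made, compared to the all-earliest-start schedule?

Early-start peak: d1:14  d2:5  d3:3  d4:0 ⇒ 14.
Leveled (T100@1, T101@1, T102@1, T103@3, T104@2, T105@4): d1:6  d2:5  d3:5  d4:6 ⇒ 6.
Reduction 14 − 6 = 8.

8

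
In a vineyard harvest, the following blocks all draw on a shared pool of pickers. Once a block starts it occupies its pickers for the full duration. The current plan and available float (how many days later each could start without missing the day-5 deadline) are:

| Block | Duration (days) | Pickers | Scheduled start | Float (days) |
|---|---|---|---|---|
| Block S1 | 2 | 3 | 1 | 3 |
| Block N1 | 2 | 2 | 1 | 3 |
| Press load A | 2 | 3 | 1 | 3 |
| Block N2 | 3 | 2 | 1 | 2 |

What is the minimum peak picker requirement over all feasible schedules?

5

Early-start (Block S1@1, Block N1@1, Press load A@1, Block N2@1) gives peak 10: d1:10  d2:10  d3:2  d4:0  d5:0.
Shift Press load A→3, Block N2→3.
Schedule Block S1@1, Block N1@1, Press load A@3, Block N2@3: d1:5  d2:5  d3:5  d4:5  d5:2 — peak 5.
Total picker-days = 22 over 5 days ⇒ peak ≥ ⌈22/5⌉ = 5, so 5 is optimal.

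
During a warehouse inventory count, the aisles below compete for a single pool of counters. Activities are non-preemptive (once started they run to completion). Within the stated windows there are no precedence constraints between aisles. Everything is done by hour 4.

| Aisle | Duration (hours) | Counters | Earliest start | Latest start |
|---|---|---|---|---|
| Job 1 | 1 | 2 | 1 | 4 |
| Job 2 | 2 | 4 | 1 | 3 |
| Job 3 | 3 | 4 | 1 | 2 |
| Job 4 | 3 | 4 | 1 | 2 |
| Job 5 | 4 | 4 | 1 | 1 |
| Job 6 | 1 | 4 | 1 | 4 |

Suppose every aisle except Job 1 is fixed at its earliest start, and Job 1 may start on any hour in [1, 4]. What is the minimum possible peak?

Job 1@1: h1:22  h2:16  h3:12  h4:4 → peak 22
Job 1@2: h1:20  h2:18  h3:12  h4:4 → peak 20
Job 1@3: h1:20  h2:16  h3:14  h4:4 → peak 20
Job 1@4: h1:20  h2:16  h3:12  h4:6 → peak 20
Best is Job 1@2, peak 20.

20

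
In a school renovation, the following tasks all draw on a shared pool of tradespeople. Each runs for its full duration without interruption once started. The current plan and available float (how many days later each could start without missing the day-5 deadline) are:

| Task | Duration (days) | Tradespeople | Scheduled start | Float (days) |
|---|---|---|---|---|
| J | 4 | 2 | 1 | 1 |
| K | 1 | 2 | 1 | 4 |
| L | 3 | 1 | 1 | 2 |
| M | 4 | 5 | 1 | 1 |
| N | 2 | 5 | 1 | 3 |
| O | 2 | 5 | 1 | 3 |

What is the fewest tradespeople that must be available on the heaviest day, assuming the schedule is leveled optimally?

13

Early-start (J@1, K@1, L@1, M@1, N@1, O@1) gives peak 20: d1:20  d2:18  d3:8  d4:7  d5:0.
Shift N→2, O→4.
Schedule J@1, K@1, L@1, M@1, N@2, O@4: d1:10  d2:13  d3:13  d4:12  d5:5 — peak 13.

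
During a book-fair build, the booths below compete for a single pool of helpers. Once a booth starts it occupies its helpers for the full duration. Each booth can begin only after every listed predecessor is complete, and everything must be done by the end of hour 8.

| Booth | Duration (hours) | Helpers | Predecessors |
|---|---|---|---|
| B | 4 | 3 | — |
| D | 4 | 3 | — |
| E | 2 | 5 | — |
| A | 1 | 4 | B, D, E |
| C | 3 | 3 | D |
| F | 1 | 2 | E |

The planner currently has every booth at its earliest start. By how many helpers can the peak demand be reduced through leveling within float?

3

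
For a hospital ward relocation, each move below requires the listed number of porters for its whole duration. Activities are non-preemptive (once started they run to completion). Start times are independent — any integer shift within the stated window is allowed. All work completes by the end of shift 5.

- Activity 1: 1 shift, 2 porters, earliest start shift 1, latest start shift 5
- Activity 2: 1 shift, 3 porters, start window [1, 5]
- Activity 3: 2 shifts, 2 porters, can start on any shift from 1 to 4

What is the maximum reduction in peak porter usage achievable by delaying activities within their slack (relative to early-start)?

4

Early-start peak: s1:7  s2:2  s3:0  s4:0  s5:0 ⇒ 7.
Leveled (Activity 1@1, Activity 2@2, Activity 3@3): s1:2  s2:3  s3:2  s4:2  s5:0 ⇒ 3.
Reduction 7 − 3 = 4.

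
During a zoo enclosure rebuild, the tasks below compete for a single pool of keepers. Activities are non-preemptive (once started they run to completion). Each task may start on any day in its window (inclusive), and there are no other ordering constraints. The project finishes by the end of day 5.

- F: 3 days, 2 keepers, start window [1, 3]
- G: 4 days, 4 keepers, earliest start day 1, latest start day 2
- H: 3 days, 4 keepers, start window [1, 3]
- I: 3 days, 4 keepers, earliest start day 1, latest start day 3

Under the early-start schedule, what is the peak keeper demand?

14

Early-start schedule: F@1, G@1, H@1, I@1.
Load per day: day 1: 14, day 2: 14, day 3: 14, day 4: 4, day 5: 0.
Peak is 14.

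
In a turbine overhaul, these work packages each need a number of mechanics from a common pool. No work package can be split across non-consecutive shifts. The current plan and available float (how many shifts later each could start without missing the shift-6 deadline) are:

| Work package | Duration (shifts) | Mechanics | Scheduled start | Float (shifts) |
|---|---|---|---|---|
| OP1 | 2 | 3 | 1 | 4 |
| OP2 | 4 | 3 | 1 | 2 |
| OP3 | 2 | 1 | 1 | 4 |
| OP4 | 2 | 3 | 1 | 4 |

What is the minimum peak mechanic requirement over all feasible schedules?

6

Early-start (OP1@1, OP2@1, OP3@1, OP4@1) gives peak 10: s1:10  s2:10  s3:3  s4:3  s5:0  s6:0.
Shift OP3→3, OP4→5.
Schedule OP1@1, OP2@1, OP3@3, OP4@5: s1:6  s2:6  s3:4  s4:4  s5:3  s6:3 — peak 6.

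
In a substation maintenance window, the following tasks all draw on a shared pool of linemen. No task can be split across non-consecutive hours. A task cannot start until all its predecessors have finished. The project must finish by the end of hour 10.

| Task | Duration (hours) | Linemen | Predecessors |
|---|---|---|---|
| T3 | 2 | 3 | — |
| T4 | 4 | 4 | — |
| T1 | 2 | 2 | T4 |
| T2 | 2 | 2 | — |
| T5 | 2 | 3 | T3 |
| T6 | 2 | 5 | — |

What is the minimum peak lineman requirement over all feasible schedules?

5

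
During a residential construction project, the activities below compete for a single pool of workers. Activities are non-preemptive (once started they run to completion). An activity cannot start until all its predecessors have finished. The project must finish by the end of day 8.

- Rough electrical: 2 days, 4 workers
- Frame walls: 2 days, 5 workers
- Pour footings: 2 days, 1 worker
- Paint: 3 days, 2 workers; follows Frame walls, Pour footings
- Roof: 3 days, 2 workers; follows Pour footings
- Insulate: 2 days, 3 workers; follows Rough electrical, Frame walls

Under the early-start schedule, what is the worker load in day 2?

10

At early start, day 2 has: Rough electrical, Frame walls, Pour footings.
Demand: 4 + 5 + 1 = 10.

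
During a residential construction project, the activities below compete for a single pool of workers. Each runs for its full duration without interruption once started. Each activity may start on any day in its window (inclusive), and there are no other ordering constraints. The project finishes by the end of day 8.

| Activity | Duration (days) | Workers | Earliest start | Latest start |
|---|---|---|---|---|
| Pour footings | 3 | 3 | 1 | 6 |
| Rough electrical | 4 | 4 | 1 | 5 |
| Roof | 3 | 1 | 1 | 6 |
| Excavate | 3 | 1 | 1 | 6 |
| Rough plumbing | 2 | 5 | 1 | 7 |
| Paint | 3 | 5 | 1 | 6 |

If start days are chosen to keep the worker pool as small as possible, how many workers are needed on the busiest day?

9

Early-start (Pour footings@1, Rough electrical@1, Roof@1, Excavate@1, Rough plumbing@1, Paint@1) gives peak 19: d1:19  d2:19  d3:14  d4:4  d5:0  d6:0  d7:0  d8:0.
Shift Rough plumbing→4, Paint→6.
Schedule Pour footings@1, Rough electrical@1, Roof@1, Excavate@1, Rough plumbing@4, Paint@6: d1:9  d2:9  d3:9  d4:9  d5:5  d6:5  d7:5  d8:5 — peak 9.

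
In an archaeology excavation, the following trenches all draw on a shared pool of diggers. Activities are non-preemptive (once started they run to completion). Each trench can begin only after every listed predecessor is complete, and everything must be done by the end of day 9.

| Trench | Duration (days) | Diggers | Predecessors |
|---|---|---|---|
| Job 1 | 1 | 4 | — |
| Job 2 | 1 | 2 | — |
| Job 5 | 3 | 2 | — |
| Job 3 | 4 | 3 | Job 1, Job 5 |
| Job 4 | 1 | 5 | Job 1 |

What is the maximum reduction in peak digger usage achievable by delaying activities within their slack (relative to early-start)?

Early-start peak: d1:8  d2:7  d3:2  d4:3  d5:3  d6:3  d7:3  d8:0  d9:0 ⇒ 8.
Leveled (Job 1@1, Job 2@2, Job 5@2, Job 3@5, Job 4@9): d1:4  d2:4  d3:2  d4:2  d5:3  d6:3  d7:3  d8:3  d9:5 ⇒ 5.
Reduction 8 − 5 = 3.

3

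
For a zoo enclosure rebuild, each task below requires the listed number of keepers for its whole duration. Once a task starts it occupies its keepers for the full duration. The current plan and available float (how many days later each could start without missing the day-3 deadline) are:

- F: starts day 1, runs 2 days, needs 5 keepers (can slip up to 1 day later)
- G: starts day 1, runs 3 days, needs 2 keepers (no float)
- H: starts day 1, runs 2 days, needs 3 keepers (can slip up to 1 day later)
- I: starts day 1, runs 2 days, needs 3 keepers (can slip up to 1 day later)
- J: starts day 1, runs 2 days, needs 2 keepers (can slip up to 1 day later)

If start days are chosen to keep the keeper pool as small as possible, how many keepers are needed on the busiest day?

15

Schedule F@1, G@1, H@1, I@1, J@1: d1:15  d2:15  d3:2 — peak 15.
No arrangement of the 16 feasible schedules does better.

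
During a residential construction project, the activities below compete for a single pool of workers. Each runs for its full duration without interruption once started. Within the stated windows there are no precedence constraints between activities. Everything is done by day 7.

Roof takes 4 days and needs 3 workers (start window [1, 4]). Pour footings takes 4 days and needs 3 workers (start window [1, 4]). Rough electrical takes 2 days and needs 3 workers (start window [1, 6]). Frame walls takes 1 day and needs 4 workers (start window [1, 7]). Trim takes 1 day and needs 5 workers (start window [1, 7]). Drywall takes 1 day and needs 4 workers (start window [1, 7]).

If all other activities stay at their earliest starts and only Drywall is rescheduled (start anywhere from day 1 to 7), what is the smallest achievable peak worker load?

Drywall@1: d1:22  d2:9  d3:6  d4:6  d5:0  d6:0  d7:0 → peak 22
Drywall@2: d1:18  d2:13  d3:6  d4:6  d5:0  d6:0  d7:0 → peak 18
Drywall@3: d1:18  d2:9  d3:10  d4:6  d5:0  d6:0  d7:0 → peak 18
Drywall@4: d1:18  d2:9  d3:6  d4:10  d5:0  d6:0  d7:0 → peak 18
Drywall@5: d1:18  d2:9  d3:6  d4:6  d5:4  d6:0  d7:0 → peak 18
Drywall@6: d1:18  d2:9  d3:6  d4:6  d5:0  d6:4  d7:0 → peak 18
Drywall@7: d1:18  d2:9  d3:6  d4:6  d5:0  d6:0  d7:4 → peak 18
Best is Drywall@2, peak 18.

18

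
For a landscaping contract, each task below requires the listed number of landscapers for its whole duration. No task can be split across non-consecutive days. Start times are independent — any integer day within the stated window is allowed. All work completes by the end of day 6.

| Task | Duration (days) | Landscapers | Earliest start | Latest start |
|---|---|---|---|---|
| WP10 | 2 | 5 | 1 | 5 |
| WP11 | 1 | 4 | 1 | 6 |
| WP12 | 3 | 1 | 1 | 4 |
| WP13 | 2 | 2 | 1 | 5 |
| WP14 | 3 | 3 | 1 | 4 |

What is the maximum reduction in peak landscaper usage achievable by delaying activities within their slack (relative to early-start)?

9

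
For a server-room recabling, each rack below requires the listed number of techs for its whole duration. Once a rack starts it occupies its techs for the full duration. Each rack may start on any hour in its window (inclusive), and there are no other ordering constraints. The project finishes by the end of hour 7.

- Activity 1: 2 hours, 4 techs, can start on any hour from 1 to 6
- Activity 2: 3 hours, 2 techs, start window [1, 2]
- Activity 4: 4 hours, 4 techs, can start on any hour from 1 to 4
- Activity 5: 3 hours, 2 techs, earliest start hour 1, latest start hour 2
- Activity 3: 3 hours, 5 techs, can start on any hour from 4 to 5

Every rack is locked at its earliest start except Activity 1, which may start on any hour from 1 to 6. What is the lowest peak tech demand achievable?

Activity 1@1: h1:12  h2:12  h3:8  h4:9  h5:5  h6:5  h7:0 → peak 12
Activity 1@2: h1:8  h2:12  h3:12  h4:9  h5:5  h6:5  h7:0 → peak 12
Activity 1@3: h1:8  h2:8  h3:12  h4:13  h5:5  h6:5  h7:0 → peak 13
Activity 1@4: h1:8  h2:8  h3:8  h4:13  h5:9  h6:5  h7:0 → peak 13
Activity 1@5: h1:8  h2:8  h3:8  h4:9  h5:9  h6:9  h7:0 → peak 9
Activity 1@6: h1:8  h2:8  h3:8  h4:9  h5:5  h6:9  h7:4 → peak 9
Best is Activity 1@5, peak 9.

9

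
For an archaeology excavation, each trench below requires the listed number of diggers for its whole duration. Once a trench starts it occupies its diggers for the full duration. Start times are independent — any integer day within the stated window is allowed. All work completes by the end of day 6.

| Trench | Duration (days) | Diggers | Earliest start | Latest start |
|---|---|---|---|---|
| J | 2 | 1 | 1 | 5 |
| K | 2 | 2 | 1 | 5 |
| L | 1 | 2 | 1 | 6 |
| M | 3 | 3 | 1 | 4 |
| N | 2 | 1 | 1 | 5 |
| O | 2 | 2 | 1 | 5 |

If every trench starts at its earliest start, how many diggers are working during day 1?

11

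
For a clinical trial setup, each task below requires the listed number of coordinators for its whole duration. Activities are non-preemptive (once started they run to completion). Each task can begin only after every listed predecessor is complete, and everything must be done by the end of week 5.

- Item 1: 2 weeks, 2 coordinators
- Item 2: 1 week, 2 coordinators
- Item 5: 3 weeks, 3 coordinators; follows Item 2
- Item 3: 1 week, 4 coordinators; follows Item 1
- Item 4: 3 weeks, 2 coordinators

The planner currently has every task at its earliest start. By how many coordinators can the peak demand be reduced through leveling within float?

Early-start peak: w1:6  w2:7  w3:9  w4:3  w5:0 ⇒ 9.
Leveled (Item 1@1, Item 2@1, Item 5@2, Item 3@5, Item 4@3): w1:4  w2:5  w3:5  w4:5  w5:6 ⇒ 6.
Reduction 9 − 6 = 3.

3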